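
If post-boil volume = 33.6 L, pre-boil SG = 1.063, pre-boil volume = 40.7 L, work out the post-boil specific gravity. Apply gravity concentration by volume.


SG_post = 1 + (SG_pre − 1)·V_pre/V_post
pts_pre = (1.063 − 1)·1000 = 63.0000
pts_post = 63.0000·40.7/33.6 = 76.3125
SG_post = 1 + 76.3125/1000

1.0763


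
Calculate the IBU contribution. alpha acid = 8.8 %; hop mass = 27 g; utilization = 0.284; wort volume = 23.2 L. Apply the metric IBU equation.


IBU = (α/100)·mass·U·1000 / V
IBU = (8.8/100)·27·0.284·1000 / 23.2

29.0855 IBU


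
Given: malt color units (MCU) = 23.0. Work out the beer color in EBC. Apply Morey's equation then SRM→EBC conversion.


SRM = 1.4922·MCU^0.6859;  EBC = SRM·1.97
SRM = 1.4922·23.0^0.6859 = 12.8185
EBC = 12.8185·1.97

25.2524 EBC


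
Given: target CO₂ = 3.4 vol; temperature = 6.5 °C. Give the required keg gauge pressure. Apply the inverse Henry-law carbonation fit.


psi = vols/(0.01821 + 0.09011·e^(−0.04·T)) − 14.695
psi = 3.4/(0.01821 + 0.09011·e^(−0.04·6.5)) − 14.695

24.0782 psi


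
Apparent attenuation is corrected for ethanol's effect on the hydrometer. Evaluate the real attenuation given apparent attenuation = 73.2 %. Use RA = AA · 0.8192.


RA = 73.2 · 0.8192

59.9654 %


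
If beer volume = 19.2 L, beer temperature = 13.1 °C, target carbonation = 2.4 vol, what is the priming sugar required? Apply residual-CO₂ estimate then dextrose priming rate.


residual = 14.695·(0.01821 + 0.09011·e^(−0.04·T));  sugar = (target − residual)·4.0·V
residual = 14.695·(0.01821 + 0.09011·e^(−0.04·13.1)) = 1.0517
sugar = (2.4 − 1.0517)·4.0·19.2

103.5496 g


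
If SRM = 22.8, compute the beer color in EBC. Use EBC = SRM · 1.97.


EBC = 22.8 · 1.97

44.9160 EBC


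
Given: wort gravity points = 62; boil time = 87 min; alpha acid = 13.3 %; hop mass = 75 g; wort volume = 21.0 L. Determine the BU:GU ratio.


U = 1.65·0.000125^(GP/1000)·(1−e^(−0.04t))/4.15;  IBU = (α/100)·m·U·1000/V;  BU:GU = IBU/GP
U = 1.65·0.000125^(62/1000)·(1−e^(−0.04·87))/4.15 = 0.2207
IBU = (13.3/100)·75·0.2207·1000/21.0 = 104.8451
BU:GU = 104.8451/62

1.6910


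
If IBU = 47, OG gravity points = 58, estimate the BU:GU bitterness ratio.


BU:GU = IBU / OG_points
BU:GU = 47 / 58

0.8103


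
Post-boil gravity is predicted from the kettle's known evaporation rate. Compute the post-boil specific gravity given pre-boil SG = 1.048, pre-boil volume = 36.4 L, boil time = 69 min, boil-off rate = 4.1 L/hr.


V_post = V_pre − rate·(t/60);  SG_post = 1 + (SG_pre−1)·V_pre/V_post
V_post = 36.4 − 4.1·(69/60) = 31.6850
SG_post = 1 + (1.048 − 1)·36.4/31.6850

1.0551


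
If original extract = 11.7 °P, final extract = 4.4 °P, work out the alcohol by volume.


SG = 259/(259 − P);  ABV = (OG − FG)·131.25
OG = 259/(259 − 11.7) = 1.0473
FG = 259/(259 − 4.4) = 1.0173
ABV = (1.0473 − 1.0173)·131.25

3.9413 % ABV


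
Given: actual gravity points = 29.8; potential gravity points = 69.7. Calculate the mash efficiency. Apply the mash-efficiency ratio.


efficiency = actual / potential × 100
efficiency = 29.8 / 69.7 × 100

42.7547 %


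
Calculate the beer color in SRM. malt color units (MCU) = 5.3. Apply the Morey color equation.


SRM = 1.4922 · MCU^0.6859
SRM = 1.4922 · 5.3^0.6859

4.6839 SRM


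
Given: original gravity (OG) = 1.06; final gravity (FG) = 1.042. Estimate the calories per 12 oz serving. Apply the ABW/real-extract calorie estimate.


ABW = (OG−FG)·131.25·0.79/FG;  °P = 259 − 259/SG (for OG→OE and FG→AE);  RE = 0.1808·OE + 0.8192·AE;  Cal = (6.9·ABW + 4·(RE−0.1))·FG·3.55
ABW = (1.06 − 1.042)·131.25·0.79/1.042 = 1.7911
OE = 259 − 259/1.06 = 14.6604 °P
AE = 259 − 259/1.042 = 10.4395 °P
RE = 0.1808·14.6604 + 0.8192·10.4395 = 11.2027 °P
Cal = (6.9·1.7911 + 4·(11.2027−0.1))·1.042·3.55

209.9964 kcal


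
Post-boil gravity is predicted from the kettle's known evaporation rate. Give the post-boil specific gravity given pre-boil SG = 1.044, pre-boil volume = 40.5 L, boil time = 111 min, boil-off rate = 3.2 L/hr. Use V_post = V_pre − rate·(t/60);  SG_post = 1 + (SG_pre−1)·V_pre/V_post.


V_post = 40.5 − 3.2·(111/60) = 34.5800
SG_post = 1 + (1.044 − 1)·40.5/34.5800

1.0515


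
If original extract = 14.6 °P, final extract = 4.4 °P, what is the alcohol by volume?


SG = 259/(259 − P);  ABV = (OG − FG)·131.25
OG = 259/(259 − 14.6) = 1.0597
FG = 259/(259 − 4.4) = 1.0173
ABV = (1.0597 − 1.0173)·131.25

5.5724 % ABV


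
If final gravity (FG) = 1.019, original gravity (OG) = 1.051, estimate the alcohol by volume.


ABV = (OG − FG) · 131.25
ABV = (1.051 − 1.019) · 131.25

4.2000 % ABV


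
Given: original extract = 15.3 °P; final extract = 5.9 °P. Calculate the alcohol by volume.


SG = 259/(259 − P);  ABV = (OG − FG)·131.25
OG = 259/(259 − 15.3) = 1.0628
FG = 259/(259 − 5.9) = 1.0233
ABV = (1.0628 − 1.0233)·131.25

5.1806 % ABV


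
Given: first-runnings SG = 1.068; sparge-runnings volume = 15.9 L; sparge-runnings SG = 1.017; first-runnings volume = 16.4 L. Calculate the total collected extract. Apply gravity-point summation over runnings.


total = Σ (SG_i − 1)·1000·V_i
first = (1.068 − 1)·1000·16.4 = 1115.2000
sparge = (1.017 − 1)·1000·15.9 = 270.3000
total = 1115.2000 + 270.3000

1385.5000 gravity·L


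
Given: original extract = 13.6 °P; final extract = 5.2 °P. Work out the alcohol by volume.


SG = 259/(259 − P);  ABV = (OG − FG)·131.25
OG = 259/(259 − 13.6) = 1.0554
FG = 259/(259 − 5.2) = 1.0205
ABV = (1.0554 − 1.0205)·131.25

4.5847 % ABV


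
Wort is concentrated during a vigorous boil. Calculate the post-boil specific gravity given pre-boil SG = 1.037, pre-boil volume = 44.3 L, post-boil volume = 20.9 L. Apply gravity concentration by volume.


SG_post = 1 + (SG_pre − 1)·V_pre/V_post
pts_pre = (1.037 − 1)·1000 = 37.0000
pts_post = 37.0000·44.3/20.9 = 78.4258
SG_post = 1 + 78.4258/1000

1.0784


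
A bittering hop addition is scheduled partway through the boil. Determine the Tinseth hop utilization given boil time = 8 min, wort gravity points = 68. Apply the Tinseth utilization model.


U = 1.65·0.000125^(GP/1000) · (1 − e^(−0.04·t))/4.15
bigness = 1.65·0.000125^(68/1000) = 0.8955
boil_factor = (1 − e^(−0.04·8))/4.15 = 0.0660
U = 0.8955 · 0.0660

0.0591


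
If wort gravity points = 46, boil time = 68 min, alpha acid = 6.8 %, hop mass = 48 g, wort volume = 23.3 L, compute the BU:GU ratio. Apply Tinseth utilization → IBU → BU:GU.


U = 1.65·0.000125^(GP/1000)·(1−e^(−0.04t))/4.15;  IBU = (α/100)·m·U·1000/V;  BU:GU = IBU/GP
U = 1.65·0.000125^(46/1000)·(1−e^(−0.04·68))/4.15 = 0.2456
IBU = (6.8/100)·48·0.2456·1000/23.3 = 34.4107
BU:GU = 34.4107/46

0.7481


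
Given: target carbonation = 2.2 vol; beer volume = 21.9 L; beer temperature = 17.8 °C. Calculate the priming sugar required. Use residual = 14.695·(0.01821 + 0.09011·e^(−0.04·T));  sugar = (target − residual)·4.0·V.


residual = 14.695·(0.01821 + 0.09011·e^(−0.04·17.8)) = 0.9173
sugar = (2.2 − 0.9173)·4.0·21.9

112.3633 g


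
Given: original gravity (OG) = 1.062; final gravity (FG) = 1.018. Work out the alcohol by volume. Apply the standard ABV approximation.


ABV = (OG − FG) · 131.25
ABV = (1.062 − 1.018) · 131.25

5.7750 % ABV


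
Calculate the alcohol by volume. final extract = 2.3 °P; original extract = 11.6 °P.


SG = 259/(259 − P);  ABV = (OG − FG)·131.25
OG = 259/(259 − 11.6) = 1.0469
FG = 259/(259 − 2.3) = 1.0090
ABV = (1.0469 − 1.0090)·131.25

4.9780 % ABV


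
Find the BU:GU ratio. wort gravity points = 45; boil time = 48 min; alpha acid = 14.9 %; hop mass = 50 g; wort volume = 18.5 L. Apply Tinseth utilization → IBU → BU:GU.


U = 1.65·0.000125^(GP/1000)·(1−e^(−0.04t))/4.15;  IBU = (α/100)·m·U·1000/V;  BU:GU = IBU/GP
U = 1.65·0.000125^(45/1000)·(1−e^(−0.04·48))/4.15 = 0.2264
IBU = (14.9/100)·50·0.2264·1000/18.5 = 91.1865
BU:GU = 91.1865/45

2.0264


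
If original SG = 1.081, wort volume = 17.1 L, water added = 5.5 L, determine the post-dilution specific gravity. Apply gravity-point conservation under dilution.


SG_new = 1 + (SG_old − 1)·V_old/(V_old + V_water)
pts = (1.081 − 1)·1000·17.1/(17.1 + 5.5) = 61.2876
SG_new = 1 + 61.2876/1000

1.0613


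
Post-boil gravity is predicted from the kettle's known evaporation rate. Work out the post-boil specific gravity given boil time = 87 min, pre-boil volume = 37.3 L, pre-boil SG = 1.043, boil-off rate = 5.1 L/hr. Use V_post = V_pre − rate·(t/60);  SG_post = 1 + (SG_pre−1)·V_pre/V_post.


V_post = 37.3 − 5.1·(87/60) = 29.9050
SG_post = 1 + (1.043 − 1)·37.3/29.9050

1.0536


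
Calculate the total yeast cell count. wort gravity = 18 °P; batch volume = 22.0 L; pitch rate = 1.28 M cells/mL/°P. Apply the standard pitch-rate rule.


cells (billions) = rate · V_L · °P
cells = 1.28 · 22.0 · 18

506.8800 billion cells


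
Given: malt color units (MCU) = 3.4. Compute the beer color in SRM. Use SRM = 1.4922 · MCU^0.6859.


SRM = 1.4922 · 3.4^0.6859

3.4544 SRM


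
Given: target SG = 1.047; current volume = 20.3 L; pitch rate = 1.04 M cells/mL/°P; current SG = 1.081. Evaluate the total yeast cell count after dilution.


V_w = V·((SG_c−1)/(SG_t−1)−1);  °P = 259 − 259/SG_t;  cells = rate·(V+V_w)·°P
V_w = 20.3·((1.081−1)/(1.047−1)−1) = 14.6851
V_final = 20.3 + 14.6851 = 34.9851
°P = 259 − 259/1.047 = 11.6266
cells = 1.04·34.9851·11.6266

423.0264 billion cells


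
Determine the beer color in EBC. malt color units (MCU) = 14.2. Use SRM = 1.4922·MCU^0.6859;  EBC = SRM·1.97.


SRM = 1.4922·14.2^0.6859 = 9.2083
EBC = 9.2083·1.97

18.1404 EBC


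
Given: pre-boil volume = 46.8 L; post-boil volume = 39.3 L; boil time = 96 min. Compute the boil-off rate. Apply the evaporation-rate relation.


rate = (V_pre − V_post) / (t_min/60)
rate = (46.8 − 39.3) / (96/60)

4.6875 L/hr


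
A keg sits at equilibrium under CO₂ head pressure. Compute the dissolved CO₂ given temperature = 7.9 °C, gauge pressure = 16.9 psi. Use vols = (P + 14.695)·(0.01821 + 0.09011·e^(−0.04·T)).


vols = (16.9 + 14.695)·(0.01821 + 0.09011·e^(−0.04·7.9))

2.6510 volumes


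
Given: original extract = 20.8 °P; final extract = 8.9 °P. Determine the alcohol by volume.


SG = 259/(259 − P);  ABV = (OG − FG)·131.25
OG = 259/(259 − 20.8) = 1.0873
FG = 259/(259 − 8.9) = 1.0356
ABV = (1.0873 − 1.0356)·131.25

6.7903 % ABV


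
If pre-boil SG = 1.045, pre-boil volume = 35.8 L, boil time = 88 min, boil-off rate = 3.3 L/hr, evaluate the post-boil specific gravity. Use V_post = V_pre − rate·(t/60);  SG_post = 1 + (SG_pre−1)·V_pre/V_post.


V_post = 35.8 − 3.3·(88/60) = 30.9600
SG_post = 1 + (1.045 − 1)·35.8/30.9600

1.0520


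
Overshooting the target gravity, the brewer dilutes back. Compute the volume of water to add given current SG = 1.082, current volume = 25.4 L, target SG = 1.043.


V_water = V·((SG_curr − 1)/(SG_target − 1) − 1)
V_water = 25.4·((1.082 − 1)/(1.043 − 1) − 1)

23.0372 L


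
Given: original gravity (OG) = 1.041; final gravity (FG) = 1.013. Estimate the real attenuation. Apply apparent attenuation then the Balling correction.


AA = (OG−FG)/(OG−1)·100;  RA = AA·0.8192
AA = (1.041 − 1.013)/(1.041 − 1)·100 = 68.2927
RA = 68.2927·0.8192

55.9454 %


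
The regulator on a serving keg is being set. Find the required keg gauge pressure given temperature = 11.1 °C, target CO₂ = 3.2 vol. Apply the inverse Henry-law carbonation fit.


psi = vols/(0.01821 + 0.09011·e^(−0.04·T)) − 14.695
psi = 3.2/(0.01821 + 0.09011·e^(−0.04·11.1)) − 14.695

27.4034 psi


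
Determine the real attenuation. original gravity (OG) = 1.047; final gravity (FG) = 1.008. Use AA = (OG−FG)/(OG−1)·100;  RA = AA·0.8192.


AA = (1.047 − 1.008)/(1.047 − 1)·100 = 82.9787
RA = 82.9787·0.8192

67.9762 %


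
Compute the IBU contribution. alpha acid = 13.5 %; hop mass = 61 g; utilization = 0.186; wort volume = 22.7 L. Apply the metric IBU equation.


IBU = (α/100)·mass·U·1000 / V
IBU = (13.5/100)·61·0.186·1000 / 22.7

67.4762 IBU


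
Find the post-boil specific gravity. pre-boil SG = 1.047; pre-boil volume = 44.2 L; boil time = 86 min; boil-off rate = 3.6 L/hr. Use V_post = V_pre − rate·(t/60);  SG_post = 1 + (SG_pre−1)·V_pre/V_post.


V_post = 44.2 − 3.6·(86/60) = 39.0400
SG_post = 1 + (1.047 − 1)·44.2/39.0400

1.0532


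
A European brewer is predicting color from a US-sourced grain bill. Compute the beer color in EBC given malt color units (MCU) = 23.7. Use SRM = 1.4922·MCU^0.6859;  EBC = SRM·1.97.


SRM = 1.4922·23.7^0.6859 = 13.0848
EBC = 13.0848·1.97

25.7770 EBC


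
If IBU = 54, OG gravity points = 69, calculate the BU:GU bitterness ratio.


BU:GU = IBU / OG_points
BU:GU = 54 / 69

0.7826


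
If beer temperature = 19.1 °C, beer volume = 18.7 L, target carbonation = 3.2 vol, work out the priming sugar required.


residual = 14.695·(0.01821 + 0.09011·e^(−0.04·T));  sugar = (target − residual)·4.0·V
residual = 14.695·(0.01821 + 0.09011·e^(−0.04·19.1)) = 0.8844
sugar = (3.2 − 0.8844)·4.0·18.7

173.2075 g


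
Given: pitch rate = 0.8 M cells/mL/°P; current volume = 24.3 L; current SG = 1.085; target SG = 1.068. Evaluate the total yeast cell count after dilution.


V_w = V·((SG_c−1)/(SG_t−1)−1);  °P = 259 − 259/SG_t;  cells = rate·(V+V_w)·°P
V_w = 24.3·((1.085−1)/(1.068−1)−1) = 6.0750
V_final = 24.3 + 6.0750 = 30.3750
°P = 259 − 259/1.068 = 16.4906
cells = 0.8·30.3750·16.4906

400.7225 billion cells


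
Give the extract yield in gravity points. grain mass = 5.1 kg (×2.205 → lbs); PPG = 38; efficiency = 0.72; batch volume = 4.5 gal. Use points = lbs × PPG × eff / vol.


lbs = 5.1 × 2.205 = 11.2455
points = 11.2455 × 38 × 0.72 / 4.5

68.3726 points


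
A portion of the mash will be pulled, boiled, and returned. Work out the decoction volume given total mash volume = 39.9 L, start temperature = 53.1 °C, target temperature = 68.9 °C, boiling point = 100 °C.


V_dec = V_total·(T_target − T_start)/(T_boil − T_start)
V_dec = 39.9·(68.9 − 53.1)/(100 − 53.1)

13.4418 L


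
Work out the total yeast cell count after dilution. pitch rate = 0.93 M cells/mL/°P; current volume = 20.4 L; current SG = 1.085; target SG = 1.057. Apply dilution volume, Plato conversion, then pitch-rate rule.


V_w = V·((SG_c−1)/(SG_t−1)−1);  °P = 259 − 259/SG_t;  cells = rate·(V+V_w)·°P
V_w = 20.4·((1.085−1)/(1.057−1)−1) = 10.0211
V_final = 20.4 + 10.0211 = 30.4211
°P = 259 − 259/1.057 = 13.9669
cells = 0.93·30.4211·13.9669

395.1453 billion cells


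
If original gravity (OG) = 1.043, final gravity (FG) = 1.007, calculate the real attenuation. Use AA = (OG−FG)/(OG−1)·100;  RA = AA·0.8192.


AA = (1.043 − 1.007)/(1.043 − 1)·100 = 83.7209
RA = 83.7209·0.8192

68.5842 %


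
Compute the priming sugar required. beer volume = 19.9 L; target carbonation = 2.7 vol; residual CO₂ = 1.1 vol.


sugar = (target − residual)·4.0·V
sugar = (2.7 − 1.1)·4.0·19.9

127.3600 g


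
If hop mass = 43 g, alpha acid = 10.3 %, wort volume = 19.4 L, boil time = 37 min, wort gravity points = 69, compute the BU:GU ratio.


U = 1.65·0.000125^(GP/1000)·(1−e^(−0.04t))/4.15;  IBU = (α/100)·m·U·1000/V;  BU:GU = IBU/GP
U = 1.65·0.000125^(69/1000)·(1−e^(−0.04·37))/4.15 = 0.1652
IBU = (10.3/100)·43·0.1652·1000/19.4 = 37.7092
BU:GU = 37.7092/69

0.5465


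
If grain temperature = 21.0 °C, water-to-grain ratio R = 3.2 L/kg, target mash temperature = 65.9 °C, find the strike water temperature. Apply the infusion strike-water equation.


T_strike = (0.41/R)·(T_mash − T_grain) + T_mash
T_strike = (0.41/3.2)·(65.9 − 21.0) + 65.9

71.6528 °C


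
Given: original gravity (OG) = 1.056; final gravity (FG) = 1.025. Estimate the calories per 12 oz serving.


ABW = (OG−FG)·131.25·0.79/FG;  °P = 259 − 259/SG (for OG→OE and FG→AE);  RE = 0.1808·OE + 0.8192·AE;  Cal = (6.9·ABW + 4·(RE−0.1))·FG·3.55
ABW = (1.056 − 1.025)·131.25·0.79/1.025 = 3.1359
OE = 259 − 259/1.056 = 13.7348 °P
AE = 259 − 259/1.025 = 6.3171 °P
RE = 0.1808·13.7348 + 0.8192·6.3171 = 7.6582 °P
Cal = (6.9·3.1359 + 4·(7.6582−0.1))·1.025·3.55

188.7443 kcal


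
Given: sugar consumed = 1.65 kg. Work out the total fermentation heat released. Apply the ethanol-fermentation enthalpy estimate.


Q = m_sugar · 590 kJ/kg
Q = 1.65 · 590

973.5000 kJ


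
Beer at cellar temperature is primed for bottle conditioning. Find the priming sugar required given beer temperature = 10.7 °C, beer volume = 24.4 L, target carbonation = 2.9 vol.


residual = 14.695·(0.01821 + 0.09011·e^(−0.04·T));  sugar = (target − residual)·4.0·V
residual = 14.695·(0.01821 + 0.09011·e^(−0.04·10.7)) = 1.1307
sugar = (2.9 − 1.1307)·4.0·24.4

172.6834 g


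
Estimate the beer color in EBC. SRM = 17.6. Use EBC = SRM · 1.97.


EBC = 17.6 · 1.97

34.6720 EBC


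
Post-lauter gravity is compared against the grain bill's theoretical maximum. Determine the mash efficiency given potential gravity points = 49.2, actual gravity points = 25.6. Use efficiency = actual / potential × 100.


efficiency = 25.6 / 49.2 × 100

52.0325 %


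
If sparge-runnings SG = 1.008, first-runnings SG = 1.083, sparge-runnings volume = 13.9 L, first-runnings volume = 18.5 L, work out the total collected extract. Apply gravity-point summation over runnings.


total = Σ (SG_i − 1)·1000·V_i
first = (1.083 − 1)·1000·18.5 = 1535.5000
sparge = (1.008 − 1)·1000·13.9 = 111.2000
total = 1535.5000 + 111.2000

1646.7000 gravity·L


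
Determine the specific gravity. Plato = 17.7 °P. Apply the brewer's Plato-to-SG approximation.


SG = 259/(259 − P)
SG = 259/(259 − 17.7)

1.0734


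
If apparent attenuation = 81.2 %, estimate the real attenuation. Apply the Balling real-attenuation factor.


RA = AA · 0.8192
RA = 81.2 · 0.8192

66.5190 %


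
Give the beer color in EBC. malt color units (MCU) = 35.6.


SRM = 1.4922·MCU^0.6859;  EBC = SRM·1.97
SRM = 1.4922·35.6^0.6859 = 17.2968
EBC = 17.2968·1.97

34.0748 EBC


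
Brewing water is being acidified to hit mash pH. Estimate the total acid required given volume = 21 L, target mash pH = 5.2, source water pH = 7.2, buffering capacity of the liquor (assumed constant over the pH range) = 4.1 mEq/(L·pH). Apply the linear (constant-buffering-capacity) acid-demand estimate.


acid = buffering capacity · (pH_source − pH_target) · V
acid = 4.1 · (7.2 − 5.2) · 21

172.2000 mEq


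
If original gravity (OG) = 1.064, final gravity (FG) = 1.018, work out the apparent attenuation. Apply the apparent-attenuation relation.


AA = (OG − FG)/(OG − 1) · 100
AA = (1.064 − 1.018)/(1.064 − 1) · 100

71.8750 %


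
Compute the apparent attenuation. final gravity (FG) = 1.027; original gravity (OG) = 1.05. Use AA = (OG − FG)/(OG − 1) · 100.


AA = (1.05 − 1.027)/(1.05 − 1) · 100

46.0000 %


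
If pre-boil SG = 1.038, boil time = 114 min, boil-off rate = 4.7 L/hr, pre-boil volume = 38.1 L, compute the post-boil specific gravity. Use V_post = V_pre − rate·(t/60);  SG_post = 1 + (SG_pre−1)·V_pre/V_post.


V_post = 38.1 − 4.7·(114/60) = 29.1700
SG_post = 1 + (1.038 − 1)·38.1/29.1700

1.0496


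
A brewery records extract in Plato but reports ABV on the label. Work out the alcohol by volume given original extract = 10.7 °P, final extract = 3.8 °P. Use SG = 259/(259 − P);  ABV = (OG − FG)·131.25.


OG = 259/(259 − 10.7) = 1.0431
FG = 259/(259 − 3.8) = 1.0149
ABV = (1.0431 − 1.0149)·131.25

3.7016 % ABV


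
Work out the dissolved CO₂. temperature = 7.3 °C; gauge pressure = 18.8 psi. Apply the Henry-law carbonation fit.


vols = (P + 14.695)·(0.01821 + 0.09011·e^(−0.04·T))
vols = (18.8 + 14.695)·(0.01821 + 0.09011·e^(−0.04·7.3))

2.8639 volumes


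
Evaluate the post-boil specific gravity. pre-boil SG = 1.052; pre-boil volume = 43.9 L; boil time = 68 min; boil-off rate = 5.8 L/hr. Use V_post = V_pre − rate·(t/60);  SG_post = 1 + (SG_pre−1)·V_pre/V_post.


V_post = 43.9 − 5.8·(68/60) = 37.3267
SG_post = 1 + (1.052 − 1)·43.9/37.3267

1.0612


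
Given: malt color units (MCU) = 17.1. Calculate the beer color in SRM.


SRM = 1.4922 · MCU^0.6859
SRM = 1.4922 · 17.1^0.6859

10.4602 SRM


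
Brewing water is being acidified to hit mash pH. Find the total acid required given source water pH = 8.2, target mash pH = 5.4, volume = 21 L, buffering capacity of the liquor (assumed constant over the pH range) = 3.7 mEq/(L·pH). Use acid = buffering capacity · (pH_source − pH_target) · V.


acid = 3.7 · (8.2 − 5.4) · 21

217.5600 mEq


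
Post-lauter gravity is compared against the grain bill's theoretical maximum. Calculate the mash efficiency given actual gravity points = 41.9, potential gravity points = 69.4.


efficiency = actual / potential × 100
efficiency = 41.9 / 69.4 × 100

60.3746 %


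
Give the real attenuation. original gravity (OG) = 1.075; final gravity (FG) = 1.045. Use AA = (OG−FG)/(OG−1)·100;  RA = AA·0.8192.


AA = (1.075 − 1.045)/(1.075 − 1)·100 = 40.0000
RA = 40.0000·0.8192

32.7680 %


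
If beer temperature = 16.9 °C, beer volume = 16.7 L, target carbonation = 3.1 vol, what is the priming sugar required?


residual = 14.695·(0.01821 + 0.09011·e^(−0.04·T));  sugar = (target − residual)·4.0·V
residual = 14.695·(0.01821 + 0.09011·e^(−0.04·16.9)) = 0.9411
sugar = (3.1 − 0.9411)·4.0·16.7

144.2125 g


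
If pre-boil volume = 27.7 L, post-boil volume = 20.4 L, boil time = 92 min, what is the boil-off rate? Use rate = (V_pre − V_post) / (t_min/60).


rate = (27.7 − 20.4) / (92/60)

4.7609 L/hr


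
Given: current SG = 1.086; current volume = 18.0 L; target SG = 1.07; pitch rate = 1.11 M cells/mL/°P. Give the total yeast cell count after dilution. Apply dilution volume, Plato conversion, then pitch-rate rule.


V_w = V·((SG_c−1)/(SG_t−1)−1);  °P = 259 − 259/SG_t;  cells = rate·(V+V_w)·°P
V_w = 18.0·((1.086−1)/(1.07−1)−1) = 4.1143
V_final = 18.0 + 4.1143 = 22.1143
°P = 259 − 259/1.07 = 16.9439
cells = 1.11·22.1143·16.9439

415.9201 billion cells


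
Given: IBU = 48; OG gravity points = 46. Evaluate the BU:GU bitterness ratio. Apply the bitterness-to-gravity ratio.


BU:GU = IBU / OG_points
BU:GU = 48 / 46

1.0435


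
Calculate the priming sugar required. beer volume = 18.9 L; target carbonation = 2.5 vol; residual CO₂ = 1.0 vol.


sugar = (target − residual)·4.0·V
sugar = (2.5 − 1.0)·4.0·18.9

113.4000 g


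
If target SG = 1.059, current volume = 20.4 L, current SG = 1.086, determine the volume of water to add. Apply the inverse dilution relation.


V_water = V·((SG_curr − 1)/(SG_target − 1) − 1)
V_water = 20.4·((1.086 − 1)/(1.059 − 1) − 1)

9.3356 L


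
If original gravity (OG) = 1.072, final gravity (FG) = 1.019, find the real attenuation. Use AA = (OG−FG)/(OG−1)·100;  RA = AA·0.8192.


AA = (1.072 − 1.019)/(1.072 − 1)·100 = 73.6111
RA = 73.6111·0.8192

60.3022 %


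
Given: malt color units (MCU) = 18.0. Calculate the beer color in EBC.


SRM = 1.4922·MCU^0.6859;  EBC = SRM·1.97
SRM = 1.4922·18.0^0.6859 = 10.8347
EBC = 10.8347·1.97

21.3444 EBC


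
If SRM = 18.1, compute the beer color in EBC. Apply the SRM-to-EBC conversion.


EBC = SRM · 1.97
EBC = 18.1 · 1.97

35.6570 EBC


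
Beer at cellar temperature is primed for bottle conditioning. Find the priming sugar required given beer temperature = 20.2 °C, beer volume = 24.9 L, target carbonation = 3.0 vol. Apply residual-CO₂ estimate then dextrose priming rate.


residual = 14.695·(0.01821 + 0.09011·e^(−0.04·T));  sugar = (target − residual)·4.0·V
residual = 14.695·(0.01821 + 0.09011·e^(−0.04·20.2)) = 0.8578
sugar = (3.0 − 0.8578)·4.0·24.9

213.3590 g


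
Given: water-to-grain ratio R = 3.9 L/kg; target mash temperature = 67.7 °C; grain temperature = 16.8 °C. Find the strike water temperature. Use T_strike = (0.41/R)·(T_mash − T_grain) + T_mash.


T_strike = (0.41/3.9)·(67.7 − 16.8) + 67.7

73.0510 °C


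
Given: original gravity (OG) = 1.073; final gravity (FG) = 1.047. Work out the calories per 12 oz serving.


ABW = (OG−FG)·131.25·0.79/FG;  °P = 259 − 259/SG (for OG→OE and FG→AE);  RE = 0.1808·OE + 0.8192·AE;  Cal = (6.9·ABW + 4·(RE−0.1))·FG·3.55
ABW = (1.073 − 1.047)·131.25·0.79/1.047 = 2.5749
OE = 259 − 259/1.073 = 17.6207 °P
AE = 259 − 259/1.047 = 11.6266 °P
RE = 0.1808·17.6207 + 0.8192·11.6266 = 12.7103 °P
Cal = (6.9·2.5749 + 4·(12.7103−0.1))·1.047·3.55

253.5177 kcal


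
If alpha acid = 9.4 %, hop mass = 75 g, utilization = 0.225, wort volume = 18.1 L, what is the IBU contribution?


IBU = (α/100)·mass·U·1000 / V
IBU = (9.4/100)·75·0.225·1000 / 18.1

87.6381 IBU


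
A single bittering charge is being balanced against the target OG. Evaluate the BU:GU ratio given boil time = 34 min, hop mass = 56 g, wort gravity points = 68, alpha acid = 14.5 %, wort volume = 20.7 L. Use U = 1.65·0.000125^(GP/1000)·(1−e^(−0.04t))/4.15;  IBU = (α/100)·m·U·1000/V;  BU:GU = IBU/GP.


U = 1.65·0.000125^(68/1000)·(1−e^(−0.04·34))/4.15 = 0.1604
IBU = (14.5/100)·56·0.1604·1000/20.7 = 62.9214
BU:GU = 62.9214/68

0.9253


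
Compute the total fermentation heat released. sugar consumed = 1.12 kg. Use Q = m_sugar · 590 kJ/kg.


Q = 1.12 · 590

660.8000 kJ


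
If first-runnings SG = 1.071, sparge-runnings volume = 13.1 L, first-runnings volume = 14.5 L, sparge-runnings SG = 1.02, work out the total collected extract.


total = Σ (SG_i − 1)·1000·V_i
first = (1.071 − 1)·1000·14.5 = 1029.5000
sparge = (1.02 − 1)·1000·13.1 = 262.0000
total = 1029.5000 + 262.0000

1291.5000 gravity·L


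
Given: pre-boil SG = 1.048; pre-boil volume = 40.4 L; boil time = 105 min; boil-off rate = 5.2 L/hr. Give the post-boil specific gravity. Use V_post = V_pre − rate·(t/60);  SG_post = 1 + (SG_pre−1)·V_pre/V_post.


V_post = 40.4 − 5.2·(105/60) = 31.3000
SG_post = 1 + (1.048 − 1)·40.4/31.3000

1.0620


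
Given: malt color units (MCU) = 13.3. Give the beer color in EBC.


SRM = 1.4922·MCU^0.6859;  EBC = SRM·1.97
SRM = 1.4922·13.3^0.6859 = 8.8039
EBC = 8.8039·1.97

17.3438 EBC


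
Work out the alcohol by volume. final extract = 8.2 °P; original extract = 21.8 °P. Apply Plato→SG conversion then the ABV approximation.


SG = 259/(259 − P);  ABV = (OG − FG)·131.25
OG = 259/(259 − 21.8) = 1.0919
FG = 259/(259 − 8.2) = 1.0327
ABV = (1.0919 − 1.0327)·131.25

7.7713 % ABV


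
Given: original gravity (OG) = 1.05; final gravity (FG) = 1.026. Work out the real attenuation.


AA = (OG−FG)/(OG−1)·100;  RA = AA·0.8192
AA = (1.05 − 1.026)/(1.05 − 1)·100 = 48.0000
RA = 48.0000·0.8192

39.3216 %


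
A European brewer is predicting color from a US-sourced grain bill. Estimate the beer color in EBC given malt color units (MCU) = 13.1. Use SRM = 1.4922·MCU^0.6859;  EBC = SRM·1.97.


SRM = 1.4922·13.1^0.6859 = 8.7129
EBC = 8.7129·1.97

17.1644 EBC


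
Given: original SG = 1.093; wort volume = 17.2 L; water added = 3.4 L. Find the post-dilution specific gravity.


SG_new = 1 + (SG_old − 1)·V_old/(V_old + V_water)
pts = (1.093 − 1)·1000·17.2/(17.2 + 3.4) = 77.6505
SG_new = 1 + 77.6505/1000

1.0777


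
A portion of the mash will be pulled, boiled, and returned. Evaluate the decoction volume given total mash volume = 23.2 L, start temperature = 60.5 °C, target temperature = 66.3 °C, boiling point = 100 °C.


V_dec = V_total·(T_target − T_start)/(T_boil − T_start)
V_dec = 23.2·(66.3 − 60.5)/(100 − 60.5)

3.4066 L


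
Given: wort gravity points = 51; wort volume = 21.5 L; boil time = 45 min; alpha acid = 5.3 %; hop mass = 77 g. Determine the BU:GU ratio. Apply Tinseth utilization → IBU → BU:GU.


U = 1.65·0.000125^(GP/1000)·(1−e^(−0.04t))/4.15;  IBU = (α/100)·m·U·1000/V;  BU:GU = IBU/GP
U = 1.65·0.000125^(51/1000)·(1−e^(−0.04·45))/4.15 = 0.2099
IBU = (5.3/100)·77·0.2099·1000/21.5 = 39.8325
BU:GU = 39.8325/51

0.7810


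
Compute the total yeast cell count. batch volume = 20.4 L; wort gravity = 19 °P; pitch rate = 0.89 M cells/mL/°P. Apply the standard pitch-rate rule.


cells (billions) = rate · V_L · °P
cells = 0.89 · 20.4 · 19

344.9640 billion cells


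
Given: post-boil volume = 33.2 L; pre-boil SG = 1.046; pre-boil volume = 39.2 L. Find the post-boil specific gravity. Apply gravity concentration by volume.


SG_post = 1 + (SG_pre − 1)·V_pre/V_post
pts_pre = (1.046 − 1)·1000 = 46.0000
pts_post = 46.0000·39.2/33.2 = 54.3133
SG_post = 1 + 54.3133/1000

1.0543


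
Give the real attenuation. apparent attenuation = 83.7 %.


RA = AA · 0.8192
RA = 83.7 · 0.8192

68.5670 %


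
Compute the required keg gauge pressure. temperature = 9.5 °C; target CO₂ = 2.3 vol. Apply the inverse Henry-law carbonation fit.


psi = vols/(0.01821 + 0.09011·e^(−0.04·T)) − 14.695
psi = 2.3/(0.01821 + 0.09011·e^(−0.04·9.5)) − 14.695

14.1152 psi


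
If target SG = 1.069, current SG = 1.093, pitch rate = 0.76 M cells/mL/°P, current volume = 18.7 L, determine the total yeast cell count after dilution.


V_w = V·((SG_c−1)/(SG_t−1)−1);  °P = 259 − 259/SG_t;  cells = rate·(V+V_w)·°P
V_w = 18.7·((1.093−1)/(1.069−1)−1) = 6.5043
V_final = 18.7 + 6.5043 = 25.2043
°P = 259 − 259/1.069 = 16.7175
cells = 0.76·25.2043·16.7175

320.2287 billion cells


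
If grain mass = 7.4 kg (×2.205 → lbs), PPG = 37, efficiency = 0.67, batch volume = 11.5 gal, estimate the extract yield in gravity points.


points = lbs × PPG × eff / vol
lbs = 7.4 × 2.205 = 16.3170
points = 16.3170 × 37 × 0.67 / 11.5

35.1738 points


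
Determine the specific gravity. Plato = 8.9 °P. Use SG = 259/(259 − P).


SG = 259/(259 − 8.9)

1.0356


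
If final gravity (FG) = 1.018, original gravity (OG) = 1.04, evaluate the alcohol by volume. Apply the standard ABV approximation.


ABV = (OG − FG) · 131.25
ABV = (1.04 − 1.018) · 131.25

2.8875 % ABV


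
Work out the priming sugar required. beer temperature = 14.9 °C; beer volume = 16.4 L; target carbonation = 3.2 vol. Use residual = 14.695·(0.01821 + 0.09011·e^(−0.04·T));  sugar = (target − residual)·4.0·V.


residual = 14.695·(0.01821 + 0.09011·e^(−0.04·14.9)) = 0.9972
sugar = (3.2 − 0.9972)·4.0·16.4

144.5019 g


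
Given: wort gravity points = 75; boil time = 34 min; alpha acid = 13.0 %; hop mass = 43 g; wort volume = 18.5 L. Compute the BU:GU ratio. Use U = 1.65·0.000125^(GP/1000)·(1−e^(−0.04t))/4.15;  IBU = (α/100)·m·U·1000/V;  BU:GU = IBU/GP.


U = 1.65·0.000125^(75/1000)·(1−e^(−0.04·34))/4.15 = 0.1506
IBU = (13.0/100)·43·0.1506·1000/18.5 = 45.5126
BU:GU = 45.5126/75

0.6068


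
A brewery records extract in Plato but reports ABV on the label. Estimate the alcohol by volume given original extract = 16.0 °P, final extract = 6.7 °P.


SG = 259/(259 − P);  ABV = (OG − FG)·131.25
OG = 259/(259 − 16.0) = 1.0658
FG = 259/(259 − 6.7) = 1.0266
ABV = (1.0658 − 1.0266)·131.25

5.1565 % ABV


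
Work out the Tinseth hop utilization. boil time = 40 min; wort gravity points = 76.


U = 1.65·0.000125^(GP/1000) · (1 − e^(−0.04·t))/4.15
bigness = 1.65·0.000125^(76/1000) = 0.8334
boil_factor = (1 − e^(−0.04·40))/4.15 = 0.1923
U = 0.8334 · 0.1923

0.1603


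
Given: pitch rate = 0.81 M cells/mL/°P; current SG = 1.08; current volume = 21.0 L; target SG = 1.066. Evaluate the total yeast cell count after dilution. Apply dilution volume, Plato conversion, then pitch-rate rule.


V_w = V·((SG_c−1)/(SG_t−1)−1);  °P = 259 − 259/SG_t;  cells = rate·(V+V_w)·°P
V_w = 21.0·((1.08−1)/(1.066−1)−1) = 4.4545
V_final = 21.0 + 4.4545 = 25.4545
°P = 259 − 259/1.066 = 16.0356
cells = 0.81·25.4545·16.0356

330.6259 billion cells


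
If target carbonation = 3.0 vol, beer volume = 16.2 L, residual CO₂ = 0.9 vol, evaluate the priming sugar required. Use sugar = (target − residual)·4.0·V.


sugar = (3.0 − 0.9)·4.0·16.2

136.0800 g


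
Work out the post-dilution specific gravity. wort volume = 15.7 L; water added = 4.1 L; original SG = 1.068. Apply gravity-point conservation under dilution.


SG_new = 1 + (SG_old − 1)·V_old/(V_old + V_water)
pts = (1.068 − 1)·1000·15.7/(15.7 + 4.1) = 53.9192
SG_new = 1 + 53.9192/1000

1.0539


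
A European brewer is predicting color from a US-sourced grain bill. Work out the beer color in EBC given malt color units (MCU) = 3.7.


SRM = 1.4922·MCU^0.6859;  EBC = SRM·1.97
SRM = 1.4922·3.7^0.6859 = 3.6606
EBC = 3.6606·1.97

7.2115 EBC


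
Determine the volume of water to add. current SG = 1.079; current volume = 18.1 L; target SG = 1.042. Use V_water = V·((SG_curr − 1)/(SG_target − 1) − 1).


V_water = 18.1·((1.079 − 1)/(1.042 − 1) − 1)

15.9452 L


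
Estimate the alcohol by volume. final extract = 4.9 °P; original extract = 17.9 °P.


SG = 259/(259 − P);  ABV = (OG − FG)·131.25
OG = 259/(259 − 17.9) = 1.0742
FG = 259/(259 − 4.9) = 1.0193
ABV = (1.0742 − 1.0193)·131.25

7.2134 % ABV


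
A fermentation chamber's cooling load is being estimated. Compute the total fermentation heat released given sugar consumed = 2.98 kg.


Q = m_sugar · 590 kJ/kg
Q = 2.98 · 590

1758.2000 kJ


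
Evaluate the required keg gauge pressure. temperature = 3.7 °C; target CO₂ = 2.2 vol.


psi = vols/(0.01821 + 0.09011·e^(−0.04·T)) − 14.695
psi = 2.2/(0.01821 + 0.09011·e^(−0.04·3.7)) − 14.695

8.2399 psi


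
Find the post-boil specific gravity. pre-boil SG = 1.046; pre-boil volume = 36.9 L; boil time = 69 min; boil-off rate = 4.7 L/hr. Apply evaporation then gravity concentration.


V_post = V_pre − rate·(t/60);  SG_post = 1 + (SG_pre−1)·V_pre/V_post
V_post = 36.9 − 4.7·(69/60) = 31.4950
SG_post = 1 + (1.046 − 1)·36.9/31.4950

1.0539


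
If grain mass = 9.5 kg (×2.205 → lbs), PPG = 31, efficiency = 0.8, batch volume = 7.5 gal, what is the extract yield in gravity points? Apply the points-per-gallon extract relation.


points = lbs × PPG × eff / vol
lbs = 9.5 × 2.205 = 20.9475
points = 20.9475 × 31 × 0.8 / 7.5

69.2664 points


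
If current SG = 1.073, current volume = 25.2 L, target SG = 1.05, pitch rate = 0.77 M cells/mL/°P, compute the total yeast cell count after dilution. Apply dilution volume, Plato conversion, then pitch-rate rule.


V_w = V·((SG_c−1)/(SG_t−1)−1);  °P = 259 − 259/SG_t;  cells = rate·(V+V_w)·°P
V_w = 25.2·((1.073−1)/(1.05−1)−1) = 11.5920
V_final = 25.2 + 11.5920 = 36.7920
°P = 259 − 259/1.05 = 12.3333
cells = 0.77·36.7920·12.3333

349.4014 billion cells


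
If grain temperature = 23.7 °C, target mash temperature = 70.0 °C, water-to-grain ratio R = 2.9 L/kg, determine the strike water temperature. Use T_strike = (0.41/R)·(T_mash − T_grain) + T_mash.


T_strike = (0.41/2.9)·(70.0 − 23.7) + 70.0

76.5459 °C


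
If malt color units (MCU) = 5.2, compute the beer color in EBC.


SRM = 1.4922·MCU^0.6859;  EBC = SRM·1.97
SRM = 1.4922·5.2^0.6859 = 4.6231
EBC = 4.6231·1.97

9.1075 EBC


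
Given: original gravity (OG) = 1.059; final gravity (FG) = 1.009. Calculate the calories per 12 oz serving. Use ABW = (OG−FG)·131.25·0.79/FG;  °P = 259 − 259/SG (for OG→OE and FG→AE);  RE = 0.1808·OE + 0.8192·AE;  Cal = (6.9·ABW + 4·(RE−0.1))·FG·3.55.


ABW = (1.059 − 1.009)·131.25·0.79/1.009 = 5.1381
OE = 259 − 259/1.059 = 14.4297 °P
AE = 259 − 259/1.009 = 2.3102 °P
RE = 0.1808·14.4297 + 0.8192·2.3102 = 4.5014 °P
Cal = (6.9·5.1381 + 4·(4.5014−0.1))·1.009·3.55

190.0537 kcal


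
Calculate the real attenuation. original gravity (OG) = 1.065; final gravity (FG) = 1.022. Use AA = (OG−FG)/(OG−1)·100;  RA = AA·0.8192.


AA = (1.065 − 1.022)/(1.065 − 1)·100 = 66.1538
RA = 66.1538·0.8192

54.1932 %


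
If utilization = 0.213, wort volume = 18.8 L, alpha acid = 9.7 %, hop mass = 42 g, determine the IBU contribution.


IBU = (α/100)·mass·U·1000 / V
IBU = (9.7/100)·42·0.213·1000 / 18.8

46.1576 IBU


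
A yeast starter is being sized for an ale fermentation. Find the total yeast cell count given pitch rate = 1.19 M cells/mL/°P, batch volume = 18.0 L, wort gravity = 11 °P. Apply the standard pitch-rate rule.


cells (billions) = rate · V_L · °P
cells = 1.19 · 18.0 · 11

235.6200 billion cells


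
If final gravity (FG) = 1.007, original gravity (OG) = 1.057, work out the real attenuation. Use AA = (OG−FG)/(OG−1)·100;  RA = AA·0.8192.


AA = (1.057 − 1.007)/(1.057 − 1)·100 = 87.7193
RA = 87.7193·0.8192

71.8596 %


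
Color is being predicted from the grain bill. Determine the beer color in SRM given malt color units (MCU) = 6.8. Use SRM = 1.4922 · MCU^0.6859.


SRM = 1.4922 · 6.8^0.6859

5.5571 SRM


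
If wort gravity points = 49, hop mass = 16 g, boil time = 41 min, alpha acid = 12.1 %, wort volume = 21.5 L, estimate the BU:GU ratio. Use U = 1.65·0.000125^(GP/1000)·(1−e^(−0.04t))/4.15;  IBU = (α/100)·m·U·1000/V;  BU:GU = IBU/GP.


U = 1.65·0.000125^(49/1000)·(1−e^(−0.04·41))/4.15 = 0.2063
IBU = (12.1/100)·16·0.2063·1000/21.5 = 18.5779
BU:GU = 18.5779/49

0.3791


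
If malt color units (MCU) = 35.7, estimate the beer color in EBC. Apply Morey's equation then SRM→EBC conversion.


SRM = 1.4922·MCU^0.6859;  EBC = SRM·1.97
SRM = 1.4922·35.7^0.6859 = 17.3301
EBC = 17.3301·1.97

34.1404 EBC


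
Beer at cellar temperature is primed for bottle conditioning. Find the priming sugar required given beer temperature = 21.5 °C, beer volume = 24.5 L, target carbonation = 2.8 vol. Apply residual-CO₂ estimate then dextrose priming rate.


residual = 14.695·(0.01821 + 0.09011·e^(−0.04·T));  sugar = (target − residual)·4.0·V
residual = 14.695·(0.01821 + 0.09011·e^(−0.04·21.5)) = 0.8279
sugar = (2.8 − 0.8279)·4.0·24.5

193.2626 g


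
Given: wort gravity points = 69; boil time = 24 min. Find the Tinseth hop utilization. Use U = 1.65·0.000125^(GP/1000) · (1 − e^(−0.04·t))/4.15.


bigness = 1.65·0.000125^(69/1000) = 0.8875
boil_factor = (1 − e^(−0.04·24))/4.15 = 0.1487
U = 0.8875 · 0.1487

0.1320


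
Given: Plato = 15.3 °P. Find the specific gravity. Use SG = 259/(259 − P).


SG = 259/(259 − 15.3)

1.0628


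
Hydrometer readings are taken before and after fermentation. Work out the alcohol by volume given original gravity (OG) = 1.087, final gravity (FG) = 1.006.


ABV = (OG − FG) · 131.25
ABV = (1.087 − 1.006) · 131.25

10.6312 % ABV


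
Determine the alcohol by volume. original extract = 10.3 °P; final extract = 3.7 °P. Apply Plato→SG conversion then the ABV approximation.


SG = 259/(259 − P);  ABV = (OG − FG)·131.25
OG = 259/(259 − 10.3) = 1.0414
FG = 259/(259 − 3.7) = 1.0145
ABV = (1.0414 − 1.0145)·131.25

3.5336 % ABV


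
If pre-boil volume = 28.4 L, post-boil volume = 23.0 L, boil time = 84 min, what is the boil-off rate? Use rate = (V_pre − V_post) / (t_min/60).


rate = (28.4 − 23.0) / (84/60)

3.8571 L/hr
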